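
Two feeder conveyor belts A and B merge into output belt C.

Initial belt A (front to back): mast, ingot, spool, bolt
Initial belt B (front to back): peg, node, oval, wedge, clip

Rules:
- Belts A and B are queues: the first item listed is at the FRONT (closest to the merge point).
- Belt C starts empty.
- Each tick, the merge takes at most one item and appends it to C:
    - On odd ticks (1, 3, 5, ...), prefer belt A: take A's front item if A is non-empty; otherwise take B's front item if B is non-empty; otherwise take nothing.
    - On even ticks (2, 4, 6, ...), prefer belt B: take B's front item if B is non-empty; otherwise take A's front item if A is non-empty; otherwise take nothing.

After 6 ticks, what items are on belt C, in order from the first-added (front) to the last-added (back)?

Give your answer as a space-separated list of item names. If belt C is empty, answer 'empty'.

Answer: mast peg ingot node spool oval

Derivation:
Tick 1: prefer A, take mast from A; A=[ingot,spool,bolt] B=[peg,node,oval,wedge,clip] C=[mast]
Tick 2: prefer B, take peg from B; A=[ingot,spool,bolt] B=[node,oval,wedge,clip] C=[mast,peg]
Tick 3: prefer A, take ingot from A; A=[spool,bolt] B=[node,oval,wedge,clip] C=[mast,peg,ingot]
Tick 4: prefer B, take node from B; A=[spool,bolt] B=[oval,wedge,clip] C=[mast,peg,ingot,node]
Tick 5: prefer A, take spool from A; A=[bolt] B=[oval,wedge,clip] C=[mast,peg,ingot,node,spool]
Tick 6: prefer B, take oval from B; A=[bolt] B=[wedge,clip] C=[mast,peg,ingot,node,spool,oval]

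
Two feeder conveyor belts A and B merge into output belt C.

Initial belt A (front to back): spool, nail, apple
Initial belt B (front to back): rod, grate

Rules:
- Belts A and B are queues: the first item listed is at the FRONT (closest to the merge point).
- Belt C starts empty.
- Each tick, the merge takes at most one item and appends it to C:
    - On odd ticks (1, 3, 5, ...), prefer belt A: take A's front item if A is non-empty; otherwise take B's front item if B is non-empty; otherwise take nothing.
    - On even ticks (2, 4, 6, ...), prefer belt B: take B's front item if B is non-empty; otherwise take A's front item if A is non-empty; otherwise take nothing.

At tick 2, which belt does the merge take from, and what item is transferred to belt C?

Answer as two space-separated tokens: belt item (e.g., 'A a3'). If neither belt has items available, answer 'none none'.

Tick 1: prefer A, take spool from A; A=[nail,apple] B=[rod,grate] C=[spool]
Tick 2: prefer B, take rod from B; A=[nail,apple] B=[grate] C=[spool,rod]

Answer: B rod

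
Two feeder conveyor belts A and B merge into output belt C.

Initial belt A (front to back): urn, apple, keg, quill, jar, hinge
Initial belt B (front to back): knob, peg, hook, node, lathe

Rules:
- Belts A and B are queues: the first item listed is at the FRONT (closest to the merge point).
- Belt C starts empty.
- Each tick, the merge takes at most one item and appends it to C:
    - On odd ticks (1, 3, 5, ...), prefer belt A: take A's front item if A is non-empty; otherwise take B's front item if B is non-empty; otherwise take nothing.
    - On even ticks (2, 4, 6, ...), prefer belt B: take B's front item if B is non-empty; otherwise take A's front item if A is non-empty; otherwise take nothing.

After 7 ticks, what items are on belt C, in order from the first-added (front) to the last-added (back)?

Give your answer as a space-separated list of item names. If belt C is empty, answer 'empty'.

Answer: urn knob apple peg keg hook quill

Derivation:
Tick 1: prefer A, take urn from A; A=[apple,keg,quill,jar,hinge] B=[knob,peg,hook,node,lathe] C=[urn]
Tick 2: prefer B, take knob from B; A=[apple,keg,quill,jar,hinge] B=[peg,hook,node,lathe] C=[urn,knob]
Tick 3: prefer A, take apple from A; A=[keg,quill,jar,hinge] B=[peg,hook,node,lathe] C=[urn,knob,apple]
Tick 4: prefer B, take peg from B; A=[keg,quill,jar,hinge] B=[hook,node,lathe] C=[urn,knob,apple,peg]
Tick 5: prefer A, take keg from A; A=[quill,jar,hinge] B=[hook,node,lathe] C=[urn,knob,apple,peg,keg]
Tick 6: prefer B, take hook from B; A=[quill,jar,hinge] B=[node,lathe] C=[urn,knob,apple,peg,keg,hook]
Tick 7: prefer A, take quill from A; A=[jar,hinge] B=[node,lathe] C=[urn,knob,apple,peg,keg,hook,quill]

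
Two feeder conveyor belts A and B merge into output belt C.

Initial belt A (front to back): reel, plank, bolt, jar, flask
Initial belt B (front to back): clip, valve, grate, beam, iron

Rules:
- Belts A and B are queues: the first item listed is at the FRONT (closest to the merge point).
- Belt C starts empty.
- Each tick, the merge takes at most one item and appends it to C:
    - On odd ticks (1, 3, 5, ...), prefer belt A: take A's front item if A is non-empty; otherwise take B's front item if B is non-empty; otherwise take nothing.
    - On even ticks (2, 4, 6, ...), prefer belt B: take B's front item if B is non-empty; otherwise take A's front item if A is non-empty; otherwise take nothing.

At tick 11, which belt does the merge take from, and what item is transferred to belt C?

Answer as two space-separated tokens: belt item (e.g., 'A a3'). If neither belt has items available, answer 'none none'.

Answer: none none

Derivation:
Tick 1: prefer A, take reel from A; A=[plank,bolt,jar,flask] B=[clip,valve,grate,beam,iron] C=[reel]
Tick 2: prefer B, take clip from B; A=[plank,bolt,jar,flask] B=[valve,grate,beam,iron] C=[reel,clip]
Tick 3: prefer A, take plank from A; A=[bolt,jar,flask] B=[valve,grate,beam,iron] C=[reel,clip,plank]
Tick 4: prefer B, take valve from B; A=[bolt,jar,flask] B=[grate,beam,iron] C=[reel,clip,plank,valve]
Tick 5: prefer A, take bolt from A; A=[jar,flask] B=[grate,beam,iron] C=[reel,clip,plank,valve,bolt]
Tick 6: prefer B, take grate from B; A=[jar,flask] B=[beam,iron] C=[reel,clip,plank,valve,bolt,grate]
Tick 7: prefer A, take jar from A; A=[flask] B=[beam,iron] C=[reel,clip,plank,valve,bolt,grate,jar]
Tick 8: prefer B, take beam from B; A=[flask] B=[iron] C=[reel,clip,plank,valve,bolt,grate,jar,beam]
Tick 9: prefer A, take flask from A; A=[-] B=[iron] C=[reel,clip,plank,valve,bolt,grate,jar,beam,flask]
Tick 10: prefer B, take iron from B; A=[-] B=[-] C=[reel,clip,plank,valve,bolt,grate,jar,beam,flask,iron]
Tick 11: prefer A, both empty, nothing taken; A=[-] B=[-] C=[reel,clip,plank,valve,bolt,grate,jar,beam,flask,iron]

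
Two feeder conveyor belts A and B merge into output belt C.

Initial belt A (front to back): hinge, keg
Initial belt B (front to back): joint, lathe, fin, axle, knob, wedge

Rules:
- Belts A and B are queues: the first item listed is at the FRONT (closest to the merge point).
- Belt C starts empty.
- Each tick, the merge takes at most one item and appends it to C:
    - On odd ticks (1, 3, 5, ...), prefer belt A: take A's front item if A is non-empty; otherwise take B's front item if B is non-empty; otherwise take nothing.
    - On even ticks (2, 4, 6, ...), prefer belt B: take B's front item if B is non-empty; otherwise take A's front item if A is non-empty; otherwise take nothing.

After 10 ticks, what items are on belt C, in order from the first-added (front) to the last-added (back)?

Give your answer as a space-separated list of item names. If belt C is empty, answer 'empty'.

Tick 1: prefer A, take hinge from A; A=[keg] B=[joint,lathe,fin,axle,knob,wedge] C=[hinge]
Tick 2: prefer B, take joint from B; A=[keg] B=[lathe,fin,axle,knob,wedge] C=[hinge,joint]
Tick 3: prefer A, take keg from A; A=[-] B=[lathe,fin,axle,knob,wedge] C=[hinge,joint,keg]
Tick 4: prefer B, take lathe from B; A=[-] B=[fin,axle,knob,wedge] C=[hinge,joint,keg,lathe]
Tick 5: prefer A, take fin from B; A=[-] B=[axle,knob,wedge] C=[hinge,joint,keg,lathe,fin]
Tick 6: prefer B, take axle from B; A=[-] B=[knob,wedge] C=[hinge,joint,keg,lathe,fin,axle]
Tick 7: prefer A, take knob from B; A=[-] B=[wedge] C=[hinge,joint,keg,lathe,fin,axle,knob]
Tick 8: prefer B, take wedge from B; A=[-] B=[-] C=[hinge,joint,keg,lathe,fin,axle,knob,wedge]
Tick 9: prefer A, both empty, nothing taken; A=[-] B=[-] C=[hinge,joint,keg,lathe,fin,axle,knob,wedge]
Tick 10: prefer B, both empty, nothing taken; A=[-] B=[-] C=[hinge,joint,keg,lathe,fin,axle,knob,wedge]

Answer: hinge joint keg lathe fin axle knob wedge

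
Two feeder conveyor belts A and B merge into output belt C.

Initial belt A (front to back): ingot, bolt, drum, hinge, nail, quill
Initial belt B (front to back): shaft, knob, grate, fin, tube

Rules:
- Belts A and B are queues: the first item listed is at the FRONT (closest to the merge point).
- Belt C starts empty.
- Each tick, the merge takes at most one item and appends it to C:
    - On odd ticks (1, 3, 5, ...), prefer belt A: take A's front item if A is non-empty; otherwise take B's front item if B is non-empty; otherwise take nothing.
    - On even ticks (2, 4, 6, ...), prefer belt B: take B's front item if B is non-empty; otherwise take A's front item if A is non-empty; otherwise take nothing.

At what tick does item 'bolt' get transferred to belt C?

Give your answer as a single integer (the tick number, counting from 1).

Tick 1: prefer A, take ingot from A; A=[bolt,drum,hinge,nail,quill] B=[shaft,knob,grate,fin,tube] C=[ingot]
Tick 2: prefer B, take shaft from B; A=[bolt,drum,hinge,nail,quill] B=[knob,grate,fin,tube] C=[ingot,shaft]
Tick 3: prefer A, take bolt from A; A=[drum,hinge,nail,quill] B=[knob,grate,fin,tube] C=[ingot,shaft,bolt]

Answer: 3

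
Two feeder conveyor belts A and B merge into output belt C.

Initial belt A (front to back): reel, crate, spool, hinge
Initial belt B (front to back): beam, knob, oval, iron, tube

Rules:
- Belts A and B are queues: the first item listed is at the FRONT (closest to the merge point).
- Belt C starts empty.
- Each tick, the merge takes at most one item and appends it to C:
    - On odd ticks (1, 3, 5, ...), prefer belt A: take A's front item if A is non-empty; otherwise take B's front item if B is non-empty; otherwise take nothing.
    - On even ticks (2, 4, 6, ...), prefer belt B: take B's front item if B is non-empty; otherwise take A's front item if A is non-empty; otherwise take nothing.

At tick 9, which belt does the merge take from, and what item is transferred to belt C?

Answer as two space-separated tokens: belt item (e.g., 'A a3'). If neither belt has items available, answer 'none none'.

Tick 1: prefer A, take reel from A; A=[crate,spool,hinge] B=[beam,knob,oval,iron,tube] C=[reel]
Tick 2: prefer B, take beam from B; A=[crate,spool,hinge] B=[knob,oval,iron,tube] C=[reel,beam]
Tick 3: prefer A, take crate from A; A=[spool,hinge] B=[knob,oval,iron,tube] C=[reel,beam,crate]
Tick 4: prefer B, take knob from B; A=[spool,hinge] B=[oval,iron,tube] C=[reel,beam,crate,knob]
Tick 5: prefer A, take spool from A; A=[hinge] B=[oval,iron,tube] C=[reel,beam,crate,knob,spool]
Tick 6: prefer B, take oval from B; A=[hinge] B=[iron,tube] C=[reel,beam,crate,knob,spool,oval]
Tick 7: prefer A, take hinge from A; A=[-] B=[iron,tube] C=[reel,beam,crate,knob,spool,oval,hinge]
Tick 8: prefer B, take iron from B; A=[-] B=[tube] C=[reel,beam,crate,knob,spool,oval,hinge,iron]
Tick 9: prefer A, take tube from B; A=[-] B=[-] C=[reel,beam,crate,knob,spool,oval,hinge,iron,tube]

Answer: B tube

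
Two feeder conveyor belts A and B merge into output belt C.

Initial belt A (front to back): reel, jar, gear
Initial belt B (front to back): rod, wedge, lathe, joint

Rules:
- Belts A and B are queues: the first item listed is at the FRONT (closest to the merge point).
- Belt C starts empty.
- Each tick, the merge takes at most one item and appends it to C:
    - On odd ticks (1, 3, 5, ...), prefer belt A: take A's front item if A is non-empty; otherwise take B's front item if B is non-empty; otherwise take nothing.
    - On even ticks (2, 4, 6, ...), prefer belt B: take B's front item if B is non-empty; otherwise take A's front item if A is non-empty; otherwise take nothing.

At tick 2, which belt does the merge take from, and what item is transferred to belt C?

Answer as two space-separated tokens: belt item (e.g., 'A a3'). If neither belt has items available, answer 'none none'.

Answer: B rod

Derivation:
Tick 1: prefer A, take reel from A; A=[jar,gear] B=[rod,wedge,lathe,joint] C=[reel]
Tick 2: prefer B, take rod from B; A=[jar,gear] B=[wedge,lathe,joint] C=[reel,rod]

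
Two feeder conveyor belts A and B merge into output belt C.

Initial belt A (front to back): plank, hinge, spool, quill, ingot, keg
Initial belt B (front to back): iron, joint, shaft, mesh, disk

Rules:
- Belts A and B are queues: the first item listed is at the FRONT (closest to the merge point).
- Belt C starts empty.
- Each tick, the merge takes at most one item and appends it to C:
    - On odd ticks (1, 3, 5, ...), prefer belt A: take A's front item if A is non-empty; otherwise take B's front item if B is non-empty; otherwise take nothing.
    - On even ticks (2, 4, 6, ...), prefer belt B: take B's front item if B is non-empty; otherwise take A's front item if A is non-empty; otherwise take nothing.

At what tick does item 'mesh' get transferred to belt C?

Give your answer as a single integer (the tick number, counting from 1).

Tick 1: prefer A, take plank from A; A=[hinge,spool,quill,ingot,keg] B=[iron,joint,shaft,mesh,disk] C=[plank]
Tick 2: prefer B, take iron from B; A=[hinge,spool,quill,ingot,keg] B=[joint,shaft,mesh,disk] C=[plank,iron]
Tick 3: prefer A, take hinge from A; A=[spool,quill,ingot,keg] B=[joint,shaft,mesh,disk] C=[plank,iron,hinge]
Tick 4: prefer B, take joint from B; A=[spool,quill,ingot,keg] B=[shaft,mesh,disk] C=[plank,iron,hinge,joint]
Tick 5: prefer A, take spool from A; A=[quill,ingot,keg] B=[shaft,mesh,disk] C=[plank,iron,hinge,joint,spool]
Tick 6: prefer B, take shaft from B; A=[quill,ingot,keg] B=[mesh,disk] C=[plank,iron,hinge,joint,spool,shaft]
Tick 7: prefer A, take quill from A; A=[ingot,keg] B=[mesh,disk] C=[plank,iron,hinge,joint,spool,shaft,quill]
Tick 8: prefer B, take mesh from B; A=[ingot,keg] B=[disk] C=[plank,iron,hinge,joint,spool,shaft,quill,mesh]

Answer: 8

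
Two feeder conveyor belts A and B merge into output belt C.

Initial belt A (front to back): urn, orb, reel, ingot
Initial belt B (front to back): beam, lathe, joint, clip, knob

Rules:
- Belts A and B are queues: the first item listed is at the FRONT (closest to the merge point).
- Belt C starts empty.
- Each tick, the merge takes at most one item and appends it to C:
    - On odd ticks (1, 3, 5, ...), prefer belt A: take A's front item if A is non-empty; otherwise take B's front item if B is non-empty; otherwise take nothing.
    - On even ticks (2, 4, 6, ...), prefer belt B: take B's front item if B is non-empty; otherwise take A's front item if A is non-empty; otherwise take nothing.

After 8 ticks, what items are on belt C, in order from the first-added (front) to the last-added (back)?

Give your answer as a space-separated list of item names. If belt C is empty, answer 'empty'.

Tick 1: prefer A, take urn from A; A=[orb,reel,ingot] B=[beam,lathe,joint,clip,knob] C=[urn]
Tick 2: prefer B, take beam from B; A=[orb,reel,ingot] B=[lathe,joint,clip,knob] C=[urn,beam]
Tick 3: prefer A, take orb from A; A=[reel,ingot] B=[lathe,joint,clip,knob] C=[urn,beam,orb]
Tick 4: prefer B, take lathe from B; A=[reel,ingot] B=[joint,clip,knob] C=[urn,beam,orb,lathe]
Tick 5: prefer A, take reel from A; A=[ingot] B=[joint,clip,knob] C=[urn,beam,orb,lathe,reel]
Tick 6: prefer B, take joint from B; A=[ingot] B=[clip,knob] C=[urn,beam,orb,lathe,reel,joint]
Tick 7: prefer A, take ingot from A; A=[-] B=[clip,knob] C=[urn,beam,orb,lathe,reel,joint,ingot]
Tick 8: prefer B, take clip from B; A=[-] B=[knob] C=[urn,beam,orb,lathe,reel,joint,ingot,clip]

Answer: urn beam orb lathe reel joint ingot clip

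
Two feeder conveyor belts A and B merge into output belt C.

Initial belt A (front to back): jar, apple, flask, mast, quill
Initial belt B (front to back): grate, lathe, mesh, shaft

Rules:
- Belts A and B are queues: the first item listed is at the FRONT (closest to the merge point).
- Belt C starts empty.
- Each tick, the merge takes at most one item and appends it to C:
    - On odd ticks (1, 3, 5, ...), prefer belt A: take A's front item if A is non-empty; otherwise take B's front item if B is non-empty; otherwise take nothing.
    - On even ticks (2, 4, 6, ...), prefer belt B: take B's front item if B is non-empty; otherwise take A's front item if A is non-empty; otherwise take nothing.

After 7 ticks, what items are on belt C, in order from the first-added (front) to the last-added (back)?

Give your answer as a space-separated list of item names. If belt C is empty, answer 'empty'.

Answer: jar grate apple lathe flask mesh mast

Derivation:
Tick 1: prefer A, take jar from A; A=[apple,flask,mast,quill] B=[grate,lathe,mesh,shaft] C=[jar]
Tick 2: prefer B, take grate from B; A=[apple,flask,mast,quill] B=[lathe,mesh,shaft] C=[jar,grate]
Tick 3: prefer A, take apple from A; A=[flask,mast,quill] B=[lathe,mesh,shaft] C=[jar,grate,apple]
Tick 4: prefer B, take lathe from B; A=[flask,mast,quill] B=[mesh,shaft] C=[jar,grate,apple,lathe]
Tick 5: prefer A, take flask from A; A=[mast,quill] B=[mesh,shaft] C=[jar,grate,apple,lathe,flask]
Tick 6: prefer B, take mesh from B; A=[mast,quill] B=[shaft] C=[jar,grate,apple,lathe,flask,mesh]
Tick 7: prefer A, take mast from A; A=[quill] B=[shaft] C=[jar,grate,apple,lathe,flask,mesh,mast]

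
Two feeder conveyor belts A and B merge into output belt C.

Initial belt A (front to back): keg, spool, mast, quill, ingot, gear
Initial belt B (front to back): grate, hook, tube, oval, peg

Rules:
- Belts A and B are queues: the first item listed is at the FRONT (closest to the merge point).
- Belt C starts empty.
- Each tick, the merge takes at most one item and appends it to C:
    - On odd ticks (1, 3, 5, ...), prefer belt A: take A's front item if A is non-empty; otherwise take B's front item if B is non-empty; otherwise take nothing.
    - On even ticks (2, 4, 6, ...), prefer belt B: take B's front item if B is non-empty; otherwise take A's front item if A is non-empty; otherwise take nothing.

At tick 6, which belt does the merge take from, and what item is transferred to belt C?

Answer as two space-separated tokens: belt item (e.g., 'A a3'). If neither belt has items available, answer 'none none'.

Answer: B tube

Derivation:
Tick 1: prefer A, take keg from A; A=[spool,mast,quill,ingot,gear] B=[grate,hook,tube,oval,peg] C=[keg]
Tick 2: prefer B, take grate from B; A=[spool,mast,quill,ingot,gear] B=[hook,tube,oval,peg] C=[keg,grate]
Tick 3: prefer A, take spool from A; A=[mast,quill,ingot,gear] B=[hook,tube,oval,peg] C=[keg,grate,spool]
Tick 4: prefer B, take hook from B; A=[mast,quill,ingot,gear] B=[tube,oval,peg] C=[keg,grate,spool,hook]
Tick 5: prefer A, take mast from A; A=[quill,ingot,gear] B=[tube,oval,peg] C=[keg,grate,spool,hook,mast]
Tick 6: prefer B, take tube from B; A=[quill,ingot,gear] B=[oval,peg] C=[keg,grate,spool,hook,mast,tube]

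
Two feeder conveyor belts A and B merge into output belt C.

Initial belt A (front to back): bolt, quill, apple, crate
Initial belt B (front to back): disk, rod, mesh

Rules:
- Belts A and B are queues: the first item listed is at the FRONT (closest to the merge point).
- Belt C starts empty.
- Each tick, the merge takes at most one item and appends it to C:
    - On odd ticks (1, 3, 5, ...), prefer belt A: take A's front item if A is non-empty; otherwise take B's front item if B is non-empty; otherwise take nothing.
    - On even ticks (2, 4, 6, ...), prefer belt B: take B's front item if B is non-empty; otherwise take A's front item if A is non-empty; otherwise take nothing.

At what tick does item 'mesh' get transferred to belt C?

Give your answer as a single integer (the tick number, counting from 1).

Tick 1: prefer A, take bolt from A; A=[quill,apple,crate] B=[disk,rod,mesh] C=[bolt]
Tick 2: prefer B, take disk from B; A=[quill,apple,crate] B=[rod,mesh] C=[bolt,disk]
Tick 3: prefer A, take quill from A; A=[apple,crate] B=[rod,mesh] C=[bolt,disk,quill]
Tick 4: prefer B, take rod from B; A=[apple,crate] B=[mesh] C=[bolt,disk,quill,rod]
Tick 5: prefer A, take apple from A; A=[crate] B=[mesh] C=[bolt,disk,quill,rod,apple]
Tick 6: prefer B, take mesh from B; A=[crate] B=[-] C=[bolt,disk,quill,rod,apple,mesh]

Answer: 6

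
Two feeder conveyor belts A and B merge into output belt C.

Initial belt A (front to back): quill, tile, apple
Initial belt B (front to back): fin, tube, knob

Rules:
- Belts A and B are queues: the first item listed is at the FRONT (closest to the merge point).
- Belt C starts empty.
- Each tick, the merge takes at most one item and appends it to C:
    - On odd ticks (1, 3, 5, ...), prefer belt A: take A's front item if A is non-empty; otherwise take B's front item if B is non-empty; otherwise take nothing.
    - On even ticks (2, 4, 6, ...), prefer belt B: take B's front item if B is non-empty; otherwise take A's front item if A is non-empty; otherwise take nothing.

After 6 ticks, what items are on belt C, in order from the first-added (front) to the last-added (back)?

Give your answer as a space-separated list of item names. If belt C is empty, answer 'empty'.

Answer: quill fin tile tube apple knob

Derivation:
Tick 1: prefer A, take quill from A; A=[tile,apple] B=[fin,tube,knob] C=[quill]
Tick 2: prefer B, take fin from B; A=[tile,apple] B=[tube,knob] C=[quill,fin]
Tick 3: prefer A, take tile from A; A=[apple] B=[tube,knob] C=[quill,fin,tile]
Tick 4: prefer B, take tube from B; A=[apple] B=[knob] C=[quill,fin,tile,tube]
Tick 5: prefer A, take apple from A; A=[-] B=[knob] C=[quill,fin,tile,tube,apple]
Tick 6: prefer B, take knob from B; A=[-] B=[-] C=[quill,fin,tile,tube,apple,knob]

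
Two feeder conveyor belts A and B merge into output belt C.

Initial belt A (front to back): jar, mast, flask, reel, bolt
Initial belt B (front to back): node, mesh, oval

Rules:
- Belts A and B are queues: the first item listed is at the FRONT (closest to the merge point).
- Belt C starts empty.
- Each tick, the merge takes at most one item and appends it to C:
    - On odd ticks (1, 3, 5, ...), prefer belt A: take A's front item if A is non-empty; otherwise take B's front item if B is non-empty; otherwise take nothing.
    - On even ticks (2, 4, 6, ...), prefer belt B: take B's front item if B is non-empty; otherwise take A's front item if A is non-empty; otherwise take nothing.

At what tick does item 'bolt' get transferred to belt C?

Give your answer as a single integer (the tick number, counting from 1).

Tick 1: prefer A, take jar from A; A=[mast,flask,reel,bolt] B=[node,mesh,oval] C=[jar]
Tick 2: prefer B, take node from B; A=[mast,flask,reel,bolt] B=[mesh,oval] C=[jar,node]
Tick 3: prefer A, take mast from A; A=[flask,reel,bolt] B=[mesh,oval] C=[jar,node,mast]
Tick 4: prefer B, take mesh from B; A=[flask,reel,bolt] B=[oval] C=[jar,node,mast,mesh]
Tick 5: prefer A, take flask from A; A=[reel,bolt] B=[oval] C=[jar,node,mast,mesh,flask]
Tick 6: prefer B, take oval from B; A=[reel,bolt] B=[-] C=[jar,node,mast,mesh,flask,oval]
Tick 7: prefer A, take reel from A; A=[bolt] B=[-] C=[jar,node,mast,mesh,flask,oval,reel]
Tick 8: prefer B, take bolt from A; A=[-] B=[-] C=[jar,node,mast,mesh,flask,oval,reel,bolt]

Answer: 8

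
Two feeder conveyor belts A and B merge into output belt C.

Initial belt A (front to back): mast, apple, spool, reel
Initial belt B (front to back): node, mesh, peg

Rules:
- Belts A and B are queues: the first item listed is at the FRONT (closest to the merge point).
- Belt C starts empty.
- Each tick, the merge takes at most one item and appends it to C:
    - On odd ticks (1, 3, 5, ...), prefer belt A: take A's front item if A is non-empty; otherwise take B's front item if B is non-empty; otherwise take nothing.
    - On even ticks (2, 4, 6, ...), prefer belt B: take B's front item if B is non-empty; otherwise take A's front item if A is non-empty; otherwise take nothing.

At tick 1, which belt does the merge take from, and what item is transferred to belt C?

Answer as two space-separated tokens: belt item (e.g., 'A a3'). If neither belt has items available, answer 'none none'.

Answer: A mast

Derivation:
Tick 1: prefer A, take mast from A; A=[apple,spool,reel] B=[node,mesh,peg] C=[mast]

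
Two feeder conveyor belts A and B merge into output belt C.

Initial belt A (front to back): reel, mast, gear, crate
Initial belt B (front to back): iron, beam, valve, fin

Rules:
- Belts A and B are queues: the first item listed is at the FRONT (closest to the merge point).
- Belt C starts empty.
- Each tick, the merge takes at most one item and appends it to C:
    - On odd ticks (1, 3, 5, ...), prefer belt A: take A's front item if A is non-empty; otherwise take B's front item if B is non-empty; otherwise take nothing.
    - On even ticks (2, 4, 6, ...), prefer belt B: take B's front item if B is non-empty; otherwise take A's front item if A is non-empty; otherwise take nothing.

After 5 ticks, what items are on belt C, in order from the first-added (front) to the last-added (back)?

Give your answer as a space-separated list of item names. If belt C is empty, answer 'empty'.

Answer: reel iron mast beam gear

Derivation:
Tick 1: prefer A, take reel from A; A=[mast,gear,crate] B=[iron,beam,valve,fin] C=[reel]
Tick 2: prefer B, take iron from B; A=[mast,gear,crate] B=[beam,valve,fin] C=[reel,iron]
Tick 3: prefer A, take mast from A; A=[gear,crate] B=[beam,valve,fin] C=[reel,iron,mast]
Tick 4: prefer B, take beam from B; A=[gear,crate] B=[valve,fin] C=[reel,iron,mast,beam]
Tick 5: prefer A, take gear from A; A=[crate] B=[valve,fin] C=[reel,iron,mast,beam,gear]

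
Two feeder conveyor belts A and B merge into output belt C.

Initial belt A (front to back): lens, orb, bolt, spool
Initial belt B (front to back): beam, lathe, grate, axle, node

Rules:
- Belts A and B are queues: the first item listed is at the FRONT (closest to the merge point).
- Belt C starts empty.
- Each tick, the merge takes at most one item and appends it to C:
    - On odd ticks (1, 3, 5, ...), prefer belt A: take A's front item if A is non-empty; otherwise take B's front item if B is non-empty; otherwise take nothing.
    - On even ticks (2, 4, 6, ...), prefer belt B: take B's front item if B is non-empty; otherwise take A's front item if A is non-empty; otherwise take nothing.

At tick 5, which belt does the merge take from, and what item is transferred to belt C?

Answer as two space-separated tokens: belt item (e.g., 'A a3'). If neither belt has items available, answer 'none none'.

Answer: A bolt

Derivation:
Tick 1: prefer A, take lens from A; A=[orb,bolt,spool] B=[beam,lathe,grate,axle,node] C=[lens]
Tick 2: prefer B, take beam from B; A=[orb,bolt,spool] B=[lathe,grate,axle,node] C=[lens,beam]
Tick 3: prefer A, take orb from A; A=[bolt,spool] B=[lathe,grate,axle,node] C=[lens,beam,orb]
Tick 4: prefer B, take lathe from B; A=[bolt,spool] B=[grate,axle,node] C=[lens,beam,orb,lathe]
Tick 5: prefer A, take bolt from A; A=[spool] B=[grate,axle,node] C=[lens,beam,orb,lathe,bolt]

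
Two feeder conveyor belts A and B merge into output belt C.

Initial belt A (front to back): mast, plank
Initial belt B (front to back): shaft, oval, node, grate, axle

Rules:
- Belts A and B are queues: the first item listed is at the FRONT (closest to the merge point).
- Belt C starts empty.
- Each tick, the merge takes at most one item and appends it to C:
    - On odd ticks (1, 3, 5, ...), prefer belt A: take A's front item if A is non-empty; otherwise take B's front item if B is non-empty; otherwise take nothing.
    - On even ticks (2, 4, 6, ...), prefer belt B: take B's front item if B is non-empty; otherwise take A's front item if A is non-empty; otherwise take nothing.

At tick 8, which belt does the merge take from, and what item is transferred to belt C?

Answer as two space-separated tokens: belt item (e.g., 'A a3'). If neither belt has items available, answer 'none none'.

Answer: none none

Derivation:
Tick 1: prefer A, take mast from A; A=[plank] B=[shaft,oval,node,grate,axle] C=[mast]
Tick 2: prefer B, take shaft from B; A=[plank] B=[oval,node,grate,axle] C=[mast,shaft]
Tick 3: prefer A, take plank from A; A=[-] B=[oval,node,grate,axle] C=[mast,shaft,plank]
Tick 4: prefer B, take oval from B; A=[-] B=[node,grate,axle] C=[mast,shaft,plank,oval]
Tick 5: prefer A, take node from B; A=[-] B=[grate,axle] C=[mast,shaft,plank,oval,node]
Tick 6: prefer B, take grate from B; A=[-] B=[axle] C=[mast,shaft,plank,oval,node,grate]
Tick 7: prefer A, take axle from B; A=[-] B=[-] C=[mast,shaft,plank,oval,node,grate,axle]
Tick 8: prefer B, both empty, nothing taken; A=[-] B=[-] C=[mast,shaft,plank,oval,node,grate,axle]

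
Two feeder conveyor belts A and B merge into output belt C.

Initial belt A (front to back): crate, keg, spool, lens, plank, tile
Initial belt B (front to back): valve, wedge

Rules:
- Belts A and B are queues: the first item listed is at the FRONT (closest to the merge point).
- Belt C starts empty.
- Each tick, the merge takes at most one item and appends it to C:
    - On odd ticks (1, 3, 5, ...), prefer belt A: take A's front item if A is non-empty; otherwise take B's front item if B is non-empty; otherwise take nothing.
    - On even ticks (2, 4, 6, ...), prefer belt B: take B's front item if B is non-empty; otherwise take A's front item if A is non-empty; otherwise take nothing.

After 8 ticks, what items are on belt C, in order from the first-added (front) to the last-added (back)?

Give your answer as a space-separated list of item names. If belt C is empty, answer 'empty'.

Answer: crate valve keg wedge spool lens plank tile

Derivation:
Tick 1: prefer A, take crate from A; A=[keg,spool,lens,plank,tile] B=[valve,wedge] C=[crate]
Tick 2: prefer B, take valve from B; A=[keg,spool,lens,plank,tile] B=[wedge] C=[crate,valve]
Tick 3: prefer A, take keg from A; A=[spool,lens,plank,tile] B=[wedge] C=[crate,valve,keg]
Tick 4: prefer B, take wedge from B; A=[spool,lens,plank,tile] B=[-] C=[crate,valve,keg,wedge]
Tick 5: prefer A, take spool from A; A=[lens,plank,tile] B=[-] C=[crate,valve,keg,wedge,spool]
Tick 6: prefer B, take lens from A; A=[plank,tile] B=[-] C=[crate,valve,keg,wedge,spool,lens]
Tick 7: prefer A, take plank from A; A=[tile] B=[-] C=[crate,valve,keg,wedge,spool,lens,plank]
Tick 8: prefer B, take tile from A; A=[-] B=[-] C=[crate,valve,keg,wedge,spool,lens,plank,tile]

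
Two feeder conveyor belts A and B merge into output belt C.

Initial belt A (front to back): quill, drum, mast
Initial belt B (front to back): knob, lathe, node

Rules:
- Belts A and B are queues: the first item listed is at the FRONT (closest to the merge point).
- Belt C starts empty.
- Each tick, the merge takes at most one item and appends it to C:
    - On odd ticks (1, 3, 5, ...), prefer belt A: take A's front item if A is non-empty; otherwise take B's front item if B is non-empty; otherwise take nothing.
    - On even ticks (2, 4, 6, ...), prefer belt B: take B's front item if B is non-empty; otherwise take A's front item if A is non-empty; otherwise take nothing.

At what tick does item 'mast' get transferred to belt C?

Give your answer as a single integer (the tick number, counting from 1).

Tick 1: prefer A, take quill from A; A=[drum,mast] B=[knob,lathe,node] C=[quill]
Tick 2: prefer B, take knob from B; A=[drum,mast] B=[lathe,node] C=[quill,knob]
Tick 3: prefer A, take drum from A; A=[mast] B=[lathe,node] C=[quill,knob,drum]
Tick 4: prefer B, take lathe from B; A=[mast] B=[node] C=[quill,knob,drum,lathe]
Tick 5: prefer A, take mast from A; A=[-] B=[node] C=[quill,knob,drum,lathe,mast]

Answer: 5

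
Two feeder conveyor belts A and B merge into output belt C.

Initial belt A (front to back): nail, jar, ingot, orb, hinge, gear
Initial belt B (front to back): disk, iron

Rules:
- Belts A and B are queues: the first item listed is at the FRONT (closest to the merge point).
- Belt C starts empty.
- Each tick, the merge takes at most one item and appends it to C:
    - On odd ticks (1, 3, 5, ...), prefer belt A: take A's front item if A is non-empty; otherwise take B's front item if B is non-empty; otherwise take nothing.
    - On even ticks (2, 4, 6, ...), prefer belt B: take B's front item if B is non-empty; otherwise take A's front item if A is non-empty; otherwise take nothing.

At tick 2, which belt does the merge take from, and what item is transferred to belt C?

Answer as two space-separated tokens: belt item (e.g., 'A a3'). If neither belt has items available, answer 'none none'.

Answer: B disk

Derivation:
Tick 1: prefer A, take nail from A; A=[jar,ingot,orb,hinge,gear] B=[disk,iron] C=[nail]
Tick 2: prefer B, take disk from B; A=[jar,ingot,orb,hinge,gear] B=[iron] C=[nail,disk]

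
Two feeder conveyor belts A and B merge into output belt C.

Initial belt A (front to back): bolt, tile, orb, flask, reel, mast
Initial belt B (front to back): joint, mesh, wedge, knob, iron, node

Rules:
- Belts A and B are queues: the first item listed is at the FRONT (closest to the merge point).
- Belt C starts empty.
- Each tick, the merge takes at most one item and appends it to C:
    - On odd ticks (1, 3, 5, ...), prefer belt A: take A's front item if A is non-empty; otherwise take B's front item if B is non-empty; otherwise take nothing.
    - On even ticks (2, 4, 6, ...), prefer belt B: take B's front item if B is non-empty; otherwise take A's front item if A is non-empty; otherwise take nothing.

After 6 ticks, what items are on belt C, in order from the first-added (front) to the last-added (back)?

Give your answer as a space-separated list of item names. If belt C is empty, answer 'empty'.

Answer: bolt joint tile mesh orb wedge

Derivation:
Tick 1: prefer A, take bolt from A; A=[tile,orb,flask,reel,mast] B=[joint,mesh,wedge,knob,iron,node] C=[bolt]
Tick 2: prefer B, take joint from B; A=[tile,orb,flask,reel,mast] B=[mesh,wedge,knob,iron,node] C=[bolt,joint]
Tick 3: prefer A, take tile from A; A=[orb,flask,reel,mast] B=[mesh,wedge,knob,iron,node] C=[bolt,joint,tile]
Tick 4: prefer B, take mesh from B; A=[orb,flask,reel,mast] B=[wedge,knob,iron,node] C=[bolt,joint,tile,mesh]
Tick 5: prefer A, take orb from A; A=[flask,reel,mast] B=[wedge,knob,iron,node] C=[bolt,joint,tile,mesh,orb]
Tick 6: prefer B, take wedge from B; A=[flask,reel,mast] B=[knob,iron,node] C=[bolt,joint,tile,mesh,orb,wedge]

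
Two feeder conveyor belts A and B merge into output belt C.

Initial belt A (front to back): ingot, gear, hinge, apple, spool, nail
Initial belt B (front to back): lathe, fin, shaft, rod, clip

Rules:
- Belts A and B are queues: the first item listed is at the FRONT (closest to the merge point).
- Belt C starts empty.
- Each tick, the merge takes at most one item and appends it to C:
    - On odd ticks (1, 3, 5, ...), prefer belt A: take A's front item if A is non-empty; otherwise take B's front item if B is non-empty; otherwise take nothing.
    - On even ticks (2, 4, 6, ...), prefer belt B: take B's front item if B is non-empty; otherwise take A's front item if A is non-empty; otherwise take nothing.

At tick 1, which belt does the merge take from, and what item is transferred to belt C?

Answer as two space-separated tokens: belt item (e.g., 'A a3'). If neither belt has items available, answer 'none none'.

Tick 1: prefer A, take ingot from A; A=[gear,hinge,apple,spool,nail] B=[lathe,fin,shaft,rod,clip] C=[ingot]

Answer: A ingot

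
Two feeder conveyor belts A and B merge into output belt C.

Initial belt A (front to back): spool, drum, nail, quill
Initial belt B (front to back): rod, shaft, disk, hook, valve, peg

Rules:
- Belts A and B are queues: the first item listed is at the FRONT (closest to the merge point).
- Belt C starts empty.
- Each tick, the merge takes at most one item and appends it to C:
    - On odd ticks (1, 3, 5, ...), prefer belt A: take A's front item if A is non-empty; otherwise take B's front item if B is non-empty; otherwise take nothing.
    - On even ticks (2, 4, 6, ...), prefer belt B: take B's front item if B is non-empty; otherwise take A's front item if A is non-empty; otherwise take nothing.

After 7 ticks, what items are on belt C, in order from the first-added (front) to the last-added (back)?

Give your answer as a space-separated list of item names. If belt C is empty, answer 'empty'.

Tick 1: prefer A, take spool from A; A=[drum,nail,quill] B=[rod,shaft,disk,hook,valve,peg] C=[spool]
Tick 2: prefer B, take rod from B; A=[drum,nail,quill] B=[shaft,disk,hook,valve,peg] C=[spool,rod]
Tick 3: prefer A, take drum from A; A=[nail,quill] B=[shaft,disk,hook,valve,peg] C=[spool,rod,drum]
Tick 4: prefer B, take shaft from B; A=[nail,quill] B=[disk,hook,valve,peg] C=[spool,rod,drum,shaft]
Tick 5: prefer A, take nail from A; A=[quill] B=[disk,hook,valve,peg] C=[spool,rod,drum,shaft,nail]
Tick 6: prefer B, take disk from B; A=[quill] B=[hook,valve,peg] C=[spool,rod,drum,shaft,nail,disk]
Tick 7: prefer A, take quill from A; A=[-] B=[hook,valve,peg] C=[spool,rod,drum,shaft,nail,disk,quill]

Answer: spool rod drum shaft nail disk quill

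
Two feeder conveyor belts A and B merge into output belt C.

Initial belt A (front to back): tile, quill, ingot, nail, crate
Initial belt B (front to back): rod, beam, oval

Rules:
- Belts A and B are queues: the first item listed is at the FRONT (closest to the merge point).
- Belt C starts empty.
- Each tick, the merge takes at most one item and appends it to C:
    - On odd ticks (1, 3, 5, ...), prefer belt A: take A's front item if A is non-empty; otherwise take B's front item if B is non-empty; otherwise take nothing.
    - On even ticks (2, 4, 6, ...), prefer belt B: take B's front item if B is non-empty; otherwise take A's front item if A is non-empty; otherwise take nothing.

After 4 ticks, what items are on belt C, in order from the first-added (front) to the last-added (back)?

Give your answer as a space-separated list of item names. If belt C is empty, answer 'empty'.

Answer: tile rod quill beam

Derivation:
Tick 1: prefer A, take tile from A; A=[quill,ingot,nail,crate] B=[rod,beam,oval] C=[tile]
Tick 2: prefer B, take rod from B; A=[quill,ingot,nail,crate] B=[beam,oval] C=[tile,rod]
Tick 3: prefer A, take quill from A; A=[ingot,nail,crate] B=[beam,oval] C=[tile,rod,quill]
Tick 4: prefer B, take beam from B; A=[ingot,nail,crate] B=[oval] C=[tile,rod,quill,beam]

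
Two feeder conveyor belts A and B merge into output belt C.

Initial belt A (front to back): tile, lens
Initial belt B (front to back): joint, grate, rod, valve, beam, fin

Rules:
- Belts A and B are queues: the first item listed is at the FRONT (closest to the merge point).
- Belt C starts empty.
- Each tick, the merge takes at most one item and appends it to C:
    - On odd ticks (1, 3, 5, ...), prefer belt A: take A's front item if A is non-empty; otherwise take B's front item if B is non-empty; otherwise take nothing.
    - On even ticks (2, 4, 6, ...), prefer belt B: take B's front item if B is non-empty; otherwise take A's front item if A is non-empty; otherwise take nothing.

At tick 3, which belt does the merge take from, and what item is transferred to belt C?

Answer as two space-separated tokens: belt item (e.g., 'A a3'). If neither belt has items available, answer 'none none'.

Tick 1: prefer A, take tile from A; A=[lens] B=[joint,grate,rod,valve,beam,fin] C=[tile]
Tick 2: prefer B, take joint from B; A=[lens] B=[grate,rod,valve,beam,fin] C=[tile,joint]
Tick 3: prefer A, take lens from A; A=[-] B=[grate,rod,valve,beam,fin] C=[tile,joint,lens]

Answer: A lens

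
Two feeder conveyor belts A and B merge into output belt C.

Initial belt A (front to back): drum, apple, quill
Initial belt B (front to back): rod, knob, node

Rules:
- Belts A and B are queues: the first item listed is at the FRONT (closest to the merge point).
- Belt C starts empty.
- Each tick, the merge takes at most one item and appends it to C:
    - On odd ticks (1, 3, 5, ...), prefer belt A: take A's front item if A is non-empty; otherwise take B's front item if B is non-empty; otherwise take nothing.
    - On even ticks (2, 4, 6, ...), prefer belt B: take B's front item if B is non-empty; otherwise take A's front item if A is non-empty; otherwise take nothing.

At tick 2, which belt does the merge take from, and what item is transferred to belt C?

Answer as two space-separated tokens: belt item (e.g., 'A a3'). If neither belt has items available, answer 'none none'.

Answer: B rod

Derivation:
Tick 1: prefer A, take drum from A; A=[apple,quill] B=[rod,knob,node] C=[drum]
Tick 2: prefer B, take rod from B; A=[apple,quill] B=[knob,node] C=[drum,rod]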